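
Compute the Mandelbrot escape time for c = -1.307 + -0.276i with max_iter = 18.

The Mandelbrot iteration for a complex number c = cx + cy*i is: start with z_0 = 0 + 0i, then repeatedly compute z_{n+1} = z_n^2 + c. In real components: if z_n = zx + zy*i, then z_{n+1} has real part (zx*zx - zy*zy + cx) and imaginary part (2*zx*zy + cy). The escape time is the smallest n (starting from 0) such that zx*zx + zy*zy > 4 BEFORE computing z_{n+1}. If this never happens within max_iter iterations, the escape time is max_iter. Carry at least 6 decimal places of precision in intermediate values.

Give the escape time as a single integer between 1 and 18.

z_0 = 0 + 0i, c = -1.3070 + -0.2760i
Iter 1: z = -1.3070 + -0.2760i, |z|^2 = 1.7844
Iter 2: z = 0.3251 + 0.4455i, |z|^2 = 0.3041
Iter 3: z = -1.3998 + 0.0136i, |z|^2 = 1.9595
Iter 4: z = 0.6522 + -0.3141i, |z|^2 = 0.5240
Iter 5: z = -0.9804 + -0.6857i, |z|^2 = 1.4313
Iter 6: z = -0.8161 + 1.0685i, |z|^2 = 1.8077
Iter 7: z = -1.7827 + -2.0200i, |z|^2 = 7.2582
Escaped at iteration 7

Answer: 7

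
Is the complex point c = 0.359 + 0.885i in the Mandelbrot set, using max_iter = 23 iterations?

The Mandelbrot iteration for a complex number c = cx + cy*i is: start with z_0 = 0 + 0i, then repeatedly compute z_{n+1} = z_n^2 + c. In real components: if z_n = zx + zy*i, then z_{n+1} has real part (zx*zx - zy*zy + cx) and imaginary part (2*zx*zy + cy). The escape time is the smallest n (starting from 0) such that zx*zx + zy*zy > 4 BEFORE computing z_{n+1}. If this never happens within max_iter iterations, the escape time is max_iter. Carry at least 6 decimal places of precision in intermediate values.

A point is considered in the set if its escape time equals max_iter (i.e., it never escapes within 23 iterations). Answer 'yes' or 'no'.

Answer: no

Derivation:
z_0 = 0 + 0i, c = 0.3590 + 0.8850i
Iter 1: z = 0.3590 + 0.8850i, |z|^2 = 0.9121
Iter 2: z = -0.2953 + 1.5204i, |z|^2 = 2.3989
Iter 3: z = -1.8655 + -0.0131i, |z|^2 = 3.4802
Iter 4: z = 3.8388 + 0.9339i, |z|^2 = 15.6088
Escaped at iteration 4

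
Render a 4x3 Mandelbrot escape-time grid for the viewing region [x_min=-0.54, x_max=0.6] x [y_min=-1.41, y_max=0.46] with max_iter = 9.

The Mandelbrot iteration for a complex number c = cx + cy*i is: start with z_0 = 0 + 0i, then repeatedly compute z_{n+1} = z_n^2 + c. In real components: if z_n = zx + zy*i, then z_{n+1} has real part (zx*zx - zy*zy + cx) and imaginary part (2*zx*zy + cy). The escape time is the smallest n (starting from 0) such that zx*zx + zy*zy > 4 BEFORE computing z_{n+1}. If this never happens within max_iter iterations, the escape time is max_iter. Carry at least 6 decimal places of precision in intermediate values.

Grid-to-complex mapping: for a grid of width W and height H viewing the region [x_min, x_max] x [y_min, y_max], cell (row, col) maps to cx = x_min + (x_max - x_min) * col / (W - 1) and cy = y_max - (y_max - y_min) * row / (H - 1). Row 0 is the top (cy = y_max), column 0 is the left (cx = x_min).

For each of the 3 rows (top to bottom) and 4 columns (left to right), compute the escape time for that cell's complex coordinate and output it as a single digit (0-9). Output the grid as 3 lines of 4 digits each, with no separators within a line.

(row=0, col=0): c = -0.5400 + 0.4600i → escape time 9
(row=0, col=1): c = -0.1600 + 0.4600i → escape time 9
(row=0, col=2): c = 0.2200 + 0.4600i → escape time 9
(row=0, col=3): c = 0.6000 + 0.4600i → escape time 4
(row=1, col=0): c = -0.5400 + -0.4750i → escape time 9
(row=1, col=1): c = -0.1600 + -0.4750i → escape time 9
(row=1, col=2): c = 0.2200 + -0.4750i → escape time 9
(row=1, col=3): c = 0.6000 + -0.4750i → escape time 3
(row=2, col=0): c = -0.5400 + -1.4100i → escape time 2
(row=2, col=1): c = -0.1600 + -1.4100i → escape time 2
(row=2, col=2): c = 0.2200 + -1.4100i → escape time 2
(row=2, col=3): c = 0.6000 + -1.4100i → escape time 2

Answer: 9994
9993
2222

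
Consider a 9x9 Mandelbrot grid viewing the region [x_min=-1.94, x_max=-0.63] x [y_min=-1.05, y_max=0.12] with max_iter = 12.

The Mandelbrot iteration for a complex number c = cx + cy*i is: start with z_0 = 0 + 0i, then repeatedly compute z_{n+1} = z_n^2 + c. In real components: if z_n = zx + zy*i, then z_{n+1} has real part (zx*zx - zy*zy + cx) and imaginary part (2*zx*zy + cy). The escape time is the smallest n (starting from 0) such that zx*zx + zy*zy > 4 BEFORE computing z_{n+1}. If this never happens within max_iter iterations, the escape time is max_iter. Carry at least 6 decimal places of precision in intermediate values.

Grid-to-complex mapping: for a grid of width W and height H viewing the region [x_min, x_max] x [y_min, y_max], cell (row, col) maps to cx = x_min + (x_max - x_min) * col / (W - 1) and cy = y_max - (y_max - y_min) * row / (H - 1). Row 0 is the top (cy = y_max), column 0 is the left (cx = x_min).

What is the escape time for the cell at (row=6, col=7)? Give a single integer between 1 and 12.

z_0 = 0 + 0i, c = -0.7937 + -0.7575i
Iter 1: z = -0.7937 + -0.7575i, |z|^2 = 1.2038
Iter 2: z = -0.7375 + 0.4450i, |z|^2 = 0.7420
Iter 3: z = -0.4479 + -1.4139i, |z|^2 = 2.1998
Iter 4: z = -2.5924 + 0.5090i, |z|^2 = 6.9795
Escaped at iteration 4

Answer: 4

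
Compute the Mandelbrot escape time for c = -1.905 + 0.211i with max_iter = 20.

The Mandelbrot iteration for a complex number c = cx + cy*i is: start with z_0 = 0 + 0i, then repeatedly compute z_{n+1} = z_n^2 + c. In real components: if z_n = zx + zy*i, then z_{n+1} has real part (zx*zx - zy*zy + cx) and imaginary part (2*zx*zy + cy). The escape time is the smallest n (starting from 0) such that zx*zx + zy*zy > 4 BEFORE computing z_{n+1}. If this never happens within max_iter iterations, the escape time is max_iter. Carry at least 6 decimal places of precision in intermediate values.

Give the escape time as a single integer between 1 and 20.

Answer: 4

Derivation:
z_0 = 0 + 0i, c = -1.9050 + 0.2110i
Iter 1: z = -1.9050 + 0.2110i, |z|^2 = 3.6735
Iter 2: z = 1.6795 + -0.5929i, |z|^2 = 3.1723
Iter 3: z = 0.5642 + -1.7806i, |z|^2 = 3.4888
Iter 4: z = -4.7572 + -1.7982i, |z|^2 = 25.8643
Escaped at iteration 4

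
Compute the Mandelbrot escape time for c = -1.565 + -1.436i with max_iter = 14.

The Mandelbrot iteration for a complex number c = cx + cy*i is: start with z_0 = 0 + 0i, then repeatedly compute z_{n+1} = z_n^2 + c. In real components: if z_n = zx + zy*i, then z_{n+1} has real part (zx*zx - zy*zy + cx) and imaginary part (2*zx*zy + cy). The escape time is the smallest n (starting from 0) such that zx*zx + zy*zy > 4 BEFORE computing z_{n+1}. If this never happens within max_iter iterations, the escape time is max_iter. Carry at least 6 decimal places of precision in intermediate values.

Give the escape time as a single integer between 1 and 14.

Answer: 1

Derivation:
z_0 = 0 + 0i, c = -1.5650 + -1.4360i
Iter 1: z = -1.5650 + -1.4360i, |z|^2 = 4.5113
Escaped at iteration 1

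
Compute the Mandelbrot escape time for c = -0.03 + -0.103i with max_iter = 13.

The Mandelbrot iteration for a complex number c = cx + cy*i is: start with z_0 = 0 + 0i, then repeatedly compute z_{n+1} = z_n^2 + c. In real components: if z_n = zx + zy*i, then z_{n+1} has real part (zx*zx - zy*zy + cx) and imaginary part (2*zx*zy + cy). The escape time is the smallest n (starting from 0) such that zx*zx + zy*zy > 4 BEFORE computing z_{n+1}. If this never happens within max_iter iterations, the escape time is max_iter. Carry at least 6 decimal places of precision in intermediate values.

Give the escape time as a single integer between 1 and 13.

Answer: 13

Derivation:
z_0 = 0 + 0i, c = -0.0300 + -0.1030i
Iter 1: z = -0.0300 + -0.1030i, |z|^2 = 0.0115
Iter 2: z = -0.0397 + -0.0968i, |z|^2 = 0.0110
Iter 3: z = -0.0378 + -0.0953i, |z|^2 = 0.0105
Iter 4: z = -0.0377 + -0.0958i, |z|^2 = 0.0106
Iter 5: z = -0.0378 + -0.0958i, |z|^2 = 0.0106
Iter 6: z = -0.0377 + -0.0958i, |z|^2 = 0.0106
Iter 7: z = -0.0377 + -0.0958i, |z|^2 = 0.0106
Iter 8: z = -0.0377 + -0.0958i, |z|^2 = 0.0106
Iter 9: z = -0.0377 + -0.0958i, |z|^2 = 0.0106
Iter 10: z = -0.0377 + -0.0958i, |z|^2 = 0.0106
Iter 11: z = -0.0377 + -0.0958i, |z|^2 = 0.0106
Iter 12: z = -0.0377 + -0.0958i, |z|^2 = 0.0106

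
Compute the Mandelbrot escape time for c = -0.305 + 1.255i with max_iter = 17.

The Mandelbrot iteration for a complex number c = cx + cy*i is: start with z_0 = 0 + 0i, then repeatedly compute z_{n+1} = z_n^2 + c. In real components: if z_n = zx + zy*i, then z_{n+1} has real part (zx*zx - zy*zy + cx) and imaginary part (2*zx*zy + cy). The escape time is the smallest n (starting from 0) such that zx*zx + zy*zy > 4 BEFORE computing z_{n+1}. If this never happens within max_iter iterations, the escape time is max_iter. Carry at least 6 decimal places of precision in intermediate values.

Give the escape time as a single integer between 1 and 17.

Answer: 3

Derivation:
z_0 = 0 + 0i, c = -0.3050 + 1.2550i
Iter 1: z = -0.3050 + 1.2550i, |z|^2 = 1.6680
Iter 2: z = -1.7870 + 0.4894i, |z|^2 = 3.4329
Iter 3: z = 2.6488 + -0.4943i, |z|^2 = 7.2605
Escaped at iteration 3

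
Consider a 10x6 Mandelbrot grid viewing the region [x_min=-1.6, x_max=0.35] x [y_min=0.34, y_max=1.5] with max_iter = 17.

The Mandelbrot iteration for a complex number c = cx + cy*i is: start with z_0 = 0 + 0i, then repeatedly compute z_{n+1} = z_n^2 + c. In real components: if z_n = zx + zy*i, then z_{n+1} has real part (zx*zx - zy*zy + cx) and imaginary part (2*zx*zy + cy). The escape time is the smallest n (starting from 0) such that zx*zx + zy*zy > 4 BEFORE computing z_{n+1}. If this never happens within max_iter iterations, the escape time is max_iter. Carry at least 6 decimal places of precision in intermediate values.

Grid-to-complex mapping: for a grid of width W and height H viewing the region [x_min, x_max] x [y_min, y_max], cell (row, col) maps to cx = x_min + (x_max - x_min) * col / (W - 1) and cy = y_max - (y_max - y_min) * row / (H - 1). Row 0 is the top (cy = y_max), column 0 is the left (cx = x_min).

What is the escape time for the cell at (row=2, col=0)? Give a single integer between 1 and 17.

Answer: 2

Derivation:
z_0 = 0 + 0i, c = -1.6000 + 1.0360i
Iter 1: z = -1.6000 + 1.0360i, |z|^2 = 3.6333
Iter 2: z = -0.1133 + -2.2792i, |z|^2 = 5.2076
Escaped at iteration 2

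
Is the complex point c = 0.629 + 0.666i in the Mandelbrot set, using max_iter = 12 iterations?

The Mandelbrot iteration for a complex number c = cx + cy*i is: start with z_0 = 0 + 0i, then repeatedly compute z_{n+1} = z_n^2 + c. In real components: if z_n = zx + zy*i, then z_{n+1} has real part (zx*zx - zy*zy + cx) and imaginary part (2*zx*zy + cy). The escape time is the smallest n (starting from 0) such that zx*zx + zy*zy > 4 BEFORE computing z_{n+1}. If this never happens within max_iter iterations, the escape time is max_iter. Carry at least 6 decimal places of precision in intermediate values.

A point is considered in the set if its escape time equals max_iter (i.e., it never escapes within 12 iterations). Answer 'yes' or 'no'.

z_0 = 0 + 0i, c = 0.6290 + 0.6660i
Iter 1: z = 0.6290 + 0.6660i, |z|^2 = 0.8392
Iter 2: z = 0.5811 + 1.5038i, |z|^2 = 2.5992
Iter 3: z = -1.2948 + 2.4137i, |z|^2 = 7.5026
Escaped at iteration 3

Answer: no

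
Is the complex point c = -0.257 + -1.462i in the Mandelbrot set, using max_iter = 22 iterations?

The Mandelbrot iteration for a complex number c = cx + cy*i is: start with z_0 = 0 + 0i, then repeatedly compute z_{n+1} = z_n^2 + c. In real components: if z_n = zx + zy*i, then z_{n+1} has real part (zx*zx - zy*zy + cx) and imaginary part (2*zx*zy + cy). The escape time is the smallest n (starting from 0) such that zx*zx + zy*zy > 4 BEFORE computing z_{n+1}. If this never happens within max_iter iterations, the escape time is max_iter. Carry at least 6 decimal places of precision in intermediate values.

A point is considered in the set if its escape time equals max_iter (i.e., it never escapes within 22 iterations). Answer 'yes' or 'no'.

z_0 = 0 + 0i, c = -0.2570 + -1.4620i
Iter 1: z = -0.2570 + -1.4620i, |z|^2 = 2.2035
Iter 2: z = -2.3284 + -0.7105i, |z|^2 = 5.9263
Escaped at iteration 2

Answer: no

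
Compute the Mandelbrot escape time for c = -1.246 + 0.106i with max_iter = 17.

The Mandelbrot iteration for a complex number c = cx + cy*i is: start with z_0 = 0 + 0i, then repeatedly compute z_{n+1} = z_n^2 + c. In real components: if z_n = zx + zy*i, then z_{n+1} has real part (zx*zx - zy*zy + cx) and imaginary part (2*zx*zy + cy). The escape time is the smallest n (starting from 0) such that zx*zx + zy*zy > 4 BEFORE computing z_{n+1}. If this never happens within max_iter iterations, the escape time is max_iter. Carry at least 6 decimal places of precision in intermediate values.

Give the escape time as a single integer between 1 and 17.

Answer: 17

Derivation:
z_0 = 0 + 0i, c = -1.2460 + 0.1060i
Iter 1: z = -1.2460 + 0.1060i, |z|^2 = 1.5638
Iter 2: z = 0.2953 + -0.1582i, |z|^2 = 0.1122
Iter 3: z = -1.1838 + 0.0126i, |z|^2 = 1.4016
Iter 4: z = 0.1553 + 0.0762i, |z|^2 = 0.0299
Iter 5: z = -1.2277 + 0.1297i, |z|^2 = 1.5240
Iter 6: z = 0.2444 + -0.2123i, |z|^2 = 0.1048
Iter 7: z = -1.2314 + 0.0022i, |z|^2 = 1.5162
Iter 8: z = 0.2702 + 0.1006i, |z|^2 = 0.0831
Iter 9: z = -1.1831 + 0.1604i, |z|^2 = 1.4254
Iter 10: z = 0.1280 + -0.2734i, |z|^2 = 0.0912
Iter 11: z = -1.3044 + 0.0360i, |z|^2 = 1.7027
Iter 12: z = 0.4541 + 0.0121i, |z|^2 = 0.2064
Iter 13: z = -1.0399 + 0.1170i, |z|^2 = 1.0951
Iter 14: z = -0.1783 + -0.1373i, |z|^2 = 0.0506
Iter 15: z = -1.2331 + 0.1550i, |z|^2 = 1.5445
Iter 16: z = 0.2505 + -0.2761i, |z|^2 = 0.1390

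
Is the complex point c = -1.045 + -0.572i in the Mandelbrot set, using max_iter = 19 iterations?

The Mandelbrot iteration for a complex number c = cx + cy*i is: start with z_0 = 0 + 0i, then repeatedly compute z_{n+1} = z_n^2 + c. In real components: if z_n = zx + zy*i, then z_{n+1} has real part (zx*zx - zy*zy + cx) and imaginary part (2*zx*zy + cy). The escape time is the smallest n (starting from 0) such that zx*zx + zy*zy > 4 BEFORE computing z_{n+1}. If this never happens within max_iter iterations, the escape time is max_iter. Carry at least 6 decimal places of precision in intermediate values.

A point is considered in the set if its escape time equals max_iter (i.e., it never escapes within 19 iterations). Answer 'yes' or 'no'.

Answer: no

Derivation:
z_0 = 0 + 0i, c = -1.0450 + -0.5720i
Iter 1: z = -1.0450 + -0.5720i, |z|^2 = 1.4192
Iter 2: z = -0.2802 + 0.6235i, |z|^2 = 0.4672
Iter 3: z = -1.3552 + -0.9213i, |z|^2 = 2.6856
Iter 4: z = -0.0572 + 1.9253i, |z|^2 = 3.7100
Iter 5: z = -4.7485 + -0.7923i, |z|^2 = 23.1757
Escaped at iteration 5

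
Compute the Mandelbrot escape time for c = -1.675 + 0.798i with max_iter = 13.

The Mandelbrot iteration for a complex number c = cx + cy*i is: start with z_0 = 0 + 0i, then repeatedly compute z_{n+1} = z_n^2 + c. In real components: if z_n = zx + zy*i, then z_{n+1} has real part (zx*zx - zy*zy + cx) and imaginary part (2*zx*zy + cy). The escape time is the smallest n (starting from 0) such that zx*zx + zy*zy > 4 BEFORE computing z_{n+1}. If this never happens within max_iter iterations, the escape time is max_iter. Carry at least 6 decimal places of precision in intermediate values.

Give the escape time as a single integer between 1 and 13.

Answer: 3

Derivation:
z_0 = 0 + 0i, c = -1.6750 + 0.7980i
Iter 1: z = -1.6750 + 0.7980i, |z|^2 = 3.4424
Iter 2: z = 0.4938 + -1.8753i, |z|^2 = 3.7606
Iter 3: z = -4.9479 + -1.0541i, |z|^2 = 25.5928
Escaped at iteration 3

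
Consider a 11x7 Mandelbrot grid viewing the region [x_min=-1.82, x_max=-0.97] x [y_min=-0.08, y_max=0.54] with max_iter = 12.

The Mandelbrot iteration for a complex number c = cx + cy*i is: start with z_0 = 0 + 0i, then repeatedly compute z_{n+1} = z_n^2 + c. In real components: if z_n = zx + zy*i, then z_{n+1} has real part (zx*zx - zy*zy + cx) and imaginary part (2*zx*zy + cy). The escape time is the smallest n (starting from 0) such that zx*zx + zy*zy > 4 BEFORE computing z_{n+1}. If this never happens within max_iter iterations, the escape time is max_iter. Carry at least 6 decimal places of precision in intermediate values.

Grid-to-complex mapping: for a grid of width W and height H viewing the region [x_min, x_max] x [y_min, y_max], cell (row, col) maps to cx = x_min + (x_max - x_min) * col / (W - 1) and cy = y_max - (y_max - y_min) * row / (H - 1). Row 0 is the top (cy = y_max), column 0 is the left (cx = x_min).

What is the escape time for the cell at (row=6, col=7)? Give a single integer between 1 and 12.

Answer: 12

Derivation:
z_0 = 0 + 0i, c = -1.2250 + -0.0800i
Iter 1: z = -1.2250 + -0.0800i, |z|^2 = 1.5070
Iter 2: z = 0.2692 + 0.1160i, |z|^2 = 0.0859
Iter 3: z = -1.1660 + -0.0175i, |z|^2 = 1.3598
Iter 4: z = 0.1342 + -0.0391i, |z|^2 = 0.0195
Iter 5: z = -1.2085 + -0.0905i, |z|^2 = 1.4687
Iter 6: z = 0.2273 + 0.1387i, |z|^2 = 0.0709
Iter 7: z = -1.1926 + -0.0169i, |z|^2 = 1.4225
Iter 8: z = 0.1969 + -0.0396i, |z|^2 = 0.0403
Iter 9: z = -1.1878 + -0.0956i, |z|^2 = 1.4200
Iter 10: z = 0.1767 + 0.1471i, |z|^2 = 0.0529
Iter 11: z = -1.2154 + -0.0280i, |z|^2 = 1.4780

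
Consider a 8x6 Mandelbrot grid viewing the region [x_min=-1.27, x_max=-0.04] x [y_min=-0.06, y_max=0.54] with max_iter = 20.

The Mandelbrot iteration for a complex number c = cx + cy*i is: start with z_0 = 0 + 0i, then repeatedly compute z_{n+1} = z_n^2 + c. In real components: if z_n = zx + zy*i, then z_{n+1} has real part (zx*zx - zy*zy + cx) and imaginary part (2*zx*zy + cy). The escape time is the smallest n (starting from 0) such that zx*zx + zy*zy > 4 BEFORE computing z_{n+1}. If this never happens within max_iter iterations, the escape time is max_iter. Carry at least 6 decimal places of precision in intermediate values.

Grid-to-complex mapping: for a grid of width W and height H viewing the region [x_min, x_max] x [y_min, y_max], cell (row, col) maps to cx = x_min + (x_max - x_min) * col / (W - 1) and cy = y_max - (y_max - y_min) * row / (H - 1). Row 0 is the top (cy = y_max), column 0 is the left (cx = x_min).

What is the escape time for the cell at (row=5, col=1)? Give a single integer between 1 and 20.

Answer: 20

Derivation:
z_0 = 0 + 0i, c = -1.0943 + -0.0600i
Iter 1: z = -1.0943 + -0.0600i, |z|^2 = 1.2011
Iter 2: z = 0.0996 + 0.0713i, |z|^2 = 0.0150
Iter 3: z = -1.0895 + -0.0458i, |z|^2 = 1.1890
Iter 4: z = 0.0905 + 0.0398i, |z|^2 = 0.0098
Iter 5: z = -1.0877 + -0.0528i, |z|^2 = 1.1858
Iter 6: z = 0.0860 + 0.0548i, |z|^2 = 0.0104
Iter 7: z = -1.0899 + -0.0506i, |z|^2 = 1.1905
Iter 8: z = 0.0911 + 0.0502i, |z|^2 = 0.0108
Iter 9: z = -1.0885 + -0.0509i, |z|^2 = 1.1875
Iter 10: z = 0.0880 + 0.0507i, |z|^2 = 0.0103
Iter 11: z = -1.0891 + -0.0511i, |z|^2 = 1.1888
Iter 12: z = 0.0893 + 0.0513i, |z|^2 = 0.0106
Iter 13: z = -1.0889 + -0.0508i, |z|^2 = 1.1884
Iter 14: z = 0.0889 + 0.0507i, |z|^2 = 0.0105
Iter 15: z = -1.0890 + -0.0510i, |z|^2 = 1.1884
Iter 16: z = 0.0889 + 0.0510i, |z|^2 = 0.0105
Iter 17: z = -1.0890 + -0.0509i, |z|^2 = 1.1885
Iter 18: z = 0.0890 + 0.0509i, |z|^2 = 0.0105
Iter 19: z = -1.0890 + -0.0509i, |z|^2 = 1.1884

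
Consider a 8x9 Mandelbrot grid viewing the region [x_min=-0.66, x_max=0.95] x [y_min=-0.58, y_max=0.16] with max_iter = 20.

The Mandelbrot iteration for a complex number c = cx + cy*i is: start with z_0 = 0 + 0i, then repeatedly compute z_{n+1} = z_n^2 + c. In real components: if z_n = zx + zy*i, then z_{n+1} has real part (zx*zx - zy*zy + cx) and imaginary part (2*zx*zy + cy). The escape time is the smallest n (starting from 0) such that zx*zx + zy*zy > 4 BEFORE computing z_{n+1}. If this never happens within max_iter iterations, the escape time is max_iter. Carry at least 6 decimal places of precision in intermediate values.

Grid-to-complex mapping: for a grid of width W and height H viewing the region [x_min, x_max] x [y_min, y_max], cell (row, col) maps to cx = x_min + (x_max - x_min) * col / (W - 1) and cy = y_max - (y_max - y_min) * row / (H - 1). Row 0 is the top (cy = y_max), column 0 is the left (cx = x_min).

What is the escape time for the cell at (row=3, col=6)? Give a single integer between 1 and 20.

z_0 = 0 + 0i, c = 0.7200 + -0.1175i
Iter 1: z = 0.7200 + -0.1175i, |z|^2 = 0.5322
Iter 2: z = 1.2246 + -0.2867i, |z|^2 = 1.5818
Iter 3: z = 2.1374 + -0.8197i, |z|^2 = 5.2405
Escaped at iteration 3

Answer: 3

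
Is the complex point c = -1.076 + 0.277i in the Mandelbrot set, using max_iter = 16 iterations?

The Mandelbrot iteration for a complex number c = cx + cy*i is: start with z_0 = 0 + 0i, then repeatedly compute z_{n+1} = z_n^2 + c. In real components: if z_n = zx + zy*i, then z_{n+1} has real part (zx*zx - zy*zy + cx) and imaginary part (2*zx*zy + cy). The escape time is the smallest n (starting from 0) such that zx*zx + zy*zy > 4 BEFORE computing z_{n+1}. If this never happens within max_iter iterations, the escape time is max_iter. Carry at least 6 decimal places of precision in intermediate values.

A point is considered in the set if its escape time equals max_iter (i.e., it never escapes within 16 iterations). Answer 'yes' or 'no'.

Answer: yes

Derivation:
z_0 = 0 + 0i, c = -1.0760 + 0.2770i
Iter 1: z = -1.0760 + 0.2770i, |z|^2 = 1.2345
Iter 2: z = 0.0050 + -0.3191i, |z|^2 = 0.1019
Iter 3: z = -1.1778 + 0.2738i, |z|^2 = 1.4622
Iter 4: z = 0.2363 + -0.3679i, |z|^2 = 0.1912
Iter 5: z = -1.1555 + 0.1032i, |z|^2 = 1.3459
Iter 6: z = 0.2486 + 0.0386i, |z|^2 = 0.0633
Iter 7: z = -1.0157 + 0.2962i, |z|^2 = 1.1193
Iter 8: z = -0.1321 + -0.3247i, |z|^2 = 0.1229
Iter 9: z = -1.1640 + 0.3628i, |z|^2 = 1.4864
Iter 10: z = 0.1472 + -0.5676i, |z|^2 = 0.3438
Iter 11: z = -1.3765 + 0.1099i, |z|^2 = 1.9069
Iter 12: z = 0.8067 + -0.0257i, |z|^2 = 0.6514
Iter 13: z = -0.4259 + 0.2356i, |z|^2 = 0.2369
Iter 14: z = -0.9501 + 0.0763i, |z|^2 = 0.9085
Iter 15: z = -0.1792 + 0.1320i, |z|^2 = 0.0495
Did not escape in 16 iterations → in set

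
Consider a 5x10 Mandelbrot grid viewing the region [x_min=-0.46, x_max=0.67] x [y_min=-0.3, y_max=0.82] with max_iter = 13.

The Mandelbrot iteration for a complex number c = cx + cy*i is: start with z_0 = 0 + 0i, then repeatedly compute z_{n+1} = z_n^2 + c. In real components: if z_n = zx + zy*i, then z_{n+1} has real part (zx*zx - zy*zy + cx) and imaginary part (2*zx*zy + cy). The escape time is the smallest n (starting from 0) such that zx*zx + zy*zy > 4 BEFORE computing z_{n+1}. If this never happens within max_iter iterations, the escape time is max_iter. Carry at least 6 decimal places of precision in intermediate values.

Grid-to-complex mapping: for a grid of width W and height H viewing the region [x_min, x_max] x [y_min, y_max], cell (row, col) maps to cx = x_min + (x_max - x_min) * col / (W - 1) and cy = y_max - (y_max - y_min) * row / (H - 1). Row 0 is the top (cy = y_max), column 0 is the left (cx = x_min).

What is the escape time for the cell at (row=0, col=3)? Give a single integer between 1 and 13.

Answer: 4

Derivation:
z_0 = 0 + 0i, c = 0.3875 + 0.8200i
Iter 1: z = 0.3875 + 0.8200i, |z|^2 = 0.8226
Iter 2: z = -0.1347 + 1.4555i, |z|^2 = 2.1366
Iter 3: z = -1.7128 + 0.4278i, |z|^2 = 3.1167
Iter 4: z = 3.1383 + -0.6454i, |z|^2 = 10.2653
Escaped at iteration 4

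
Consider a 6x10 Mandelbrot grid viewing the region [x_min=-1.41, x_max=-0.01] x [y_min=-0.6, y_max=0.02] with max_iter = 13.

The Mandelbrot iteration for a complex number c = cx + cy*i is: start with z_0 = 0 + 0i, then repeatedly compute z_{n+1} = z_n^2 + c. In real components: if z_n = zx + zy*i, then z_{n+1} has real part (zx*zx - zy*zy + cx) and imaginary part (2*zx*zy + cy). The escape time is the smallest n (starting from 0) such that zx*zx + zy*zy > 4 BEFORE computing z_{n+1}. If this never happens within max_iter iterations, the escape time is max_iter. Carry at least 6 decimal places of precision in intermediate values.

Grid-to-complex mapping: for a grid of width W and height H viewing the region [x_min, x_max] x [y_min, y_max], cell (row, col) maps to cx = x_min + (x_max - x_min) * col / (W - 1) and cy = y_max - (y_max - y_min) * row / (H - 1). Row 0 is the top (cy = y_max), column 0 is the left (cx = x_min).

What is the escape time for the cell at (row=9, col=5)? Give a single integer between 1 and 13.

z_0 = 0 + 0i, c = -0.0100 + -0.6000i
Iter 1: z = -0.0100 + -0.6000i, |z|^2 = 0.3601
Iter 2: z = -0.3699 + -0.5880i, |z|^2 = 0.4826
Iter 3: z = -0.2189 + -0.1650i, |z|^2 = 0.0751
Iter 4: z = 0.0107 + -0.5278i, |z|^2 = 0.2786
Iter 5: z = -0.2884 + -0.6113i, |z|^2 = 0.4569
Iter 6: z = -0.3005 + -0.2474i, |z|^2 = 0.1515
Iter 7: z = 0.0191 + -0.4513i, |z|^2 = 0.2041
Iter 8: z = -0.2133 + -0.6172i, |z|^2 = 0.4265
Iter 9: z = -0.3455 + -0.3367i, |z|^2 = 0.2327
Iter 10: z = -0.0040 + -0.3674i, |z|^2 = 0.1350
Iter 11: z = -0.1450 + -0.5971i, |z|^2 = 0.3775
Iter 12: z = -0.3455 + -0.4269i, |z|^2 = 0.3016

Answer: 13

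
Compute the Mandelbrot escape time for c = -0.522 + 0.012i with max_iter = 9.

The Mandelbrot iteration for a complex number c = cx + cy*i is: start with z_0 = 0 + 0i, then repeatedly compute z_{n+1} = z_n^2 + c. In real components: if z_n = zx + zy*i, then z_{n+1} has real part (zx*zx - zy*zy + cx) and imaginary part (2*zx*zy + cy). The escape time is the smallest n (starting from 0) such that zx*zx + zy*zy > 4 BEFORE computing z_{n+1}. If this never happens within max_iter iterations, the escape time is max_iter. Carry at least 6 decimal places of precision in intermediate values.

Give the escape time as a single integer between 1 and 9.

z_0 = 0 + 0i, c = -0.5220 + 0.0120i
Iter 1: z = -0.5220 + 0.0120i, |z|^2 = 0.2726
Iter 2: z = -0.2497 + -0.0005i, |z|^2 = 0.0623
Iter 3: z = -0.4597 + 0.0123i, |z|^2 = 0.2114
Iter 4: z = -0.3109 + 0.0007i, |z|^2 = 0.0966
Iter 5: z = -0.4254 + 0.0115i, |z|^2 = 0.1811
Iter 6: z = -0.3412 + 0.0022i, |z|^2 = 0.1164
Iter 7: z = -0.4056 + 0.0105i, |z|^2 = 0.1646
Iter 8: z = -0.3576 + 0.0035i, |z|^2 = 0.1279

Answer: 9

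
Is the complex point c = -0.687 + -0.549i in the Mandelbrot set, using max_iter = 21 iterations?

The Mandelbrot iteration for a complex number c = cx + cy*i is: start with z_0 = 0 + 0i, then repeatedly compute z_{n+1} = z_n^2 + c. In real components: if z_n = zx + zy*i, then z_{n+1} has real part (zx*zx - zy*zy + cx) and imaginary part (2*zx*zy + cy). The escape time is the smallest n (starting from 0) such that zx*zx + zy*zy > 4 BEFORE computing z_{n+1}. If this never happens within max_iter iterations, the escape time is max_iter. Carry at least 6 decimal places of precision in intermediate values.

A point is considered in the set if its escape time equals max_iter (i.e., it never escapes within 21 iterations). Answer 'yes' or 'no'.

z_0 = 0 + 0i, c = -0.6870 + -0.5490i
Iter 1: z = -0.6870 + -0.5490i, |z|^2 = 0.7734
Iter 2: z = -0.5164 + 0.2053i, |z|^2 = 0.3089
Iter 3: z = -0.4625 + -0.7611i, |z|^2 = 0.7931
Iter 4: z = -1.0524 + 0.1549i, |z|^2 = 1.1315
Iter 5: z = 0.3965 + -0.8751i, |z|^2 = 0.9230
Iter 6: z = -1.2956 + -1.2429i, |z|^2 = 3.2233
Iter 7: z = -0.5533 + 2.6715i, |z|^2 = 7.4432
Escaped at iteration 7

Answer: no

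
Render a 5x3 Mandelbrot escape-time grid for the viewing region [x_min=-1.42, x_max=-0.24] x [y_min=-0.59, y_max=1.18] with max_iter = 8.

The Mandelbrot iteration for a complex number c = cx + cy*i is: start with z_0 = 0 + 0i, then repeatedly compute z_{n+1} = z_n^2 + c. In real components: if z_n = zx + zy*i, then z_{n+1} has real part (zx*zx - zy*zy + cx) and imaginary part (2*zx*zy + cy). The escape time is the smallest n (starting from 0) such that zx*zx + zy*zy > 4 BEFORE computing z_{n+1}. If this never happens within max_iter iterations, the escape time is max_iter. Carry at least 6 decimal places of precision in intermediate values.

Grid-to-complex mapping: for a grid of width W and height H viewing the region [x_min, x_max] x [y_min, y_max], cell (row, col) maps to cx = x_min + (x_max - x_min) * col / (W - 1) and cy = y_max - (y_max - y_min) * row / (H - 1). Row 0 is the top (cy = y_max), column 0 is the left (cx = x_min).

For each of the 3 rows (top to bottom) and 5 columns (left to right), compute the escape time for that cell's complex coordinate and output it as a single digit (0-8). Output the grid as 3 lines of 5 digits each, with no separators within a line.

(row=0, col=0): c = -1.4200 + 1.1800i → escape time 2
(row=0, col=1): c = -1.1250 + 1.1800i → escape time 3
(row=0, col=2): c = -0.8300 + 1.1800i → escape time 3
(row=0, col=3): c = -0.5350 + 1.1800i → escape time 3
(row=0, col=4): c = -0.2400 + 1.1800i → escape time 3
(row=1, col=0): c = -1.4200 + 0.2950i → escape time 5
(row=1, col=1): c = -1.1250 + 0.2950i → escape time 8
(row=1, col=2): c = -0.8300 + 0.2950i → escape time 8
(row=1, col=3): c = -0.5350 + 0.2950i → escape time 8
(row=1, col=4): c = -0.2400 + 0.2950i → escape time 8
(row=2, col=0): c = -1.4200 + -0.5900i → escape time 3
(row=2, col=1): c = -1.1250 + -0.5900i → escape time 4
(row=2, col=2): c = -0.8300 + -0.5900i → escape time 5
(row=2, col=3): c = -0.5350 + -0.5900i → escape time 8
(row=2, col=4): c = -0.2400 + -0.5900i → escape time 8

Answer: 23333
58888
34588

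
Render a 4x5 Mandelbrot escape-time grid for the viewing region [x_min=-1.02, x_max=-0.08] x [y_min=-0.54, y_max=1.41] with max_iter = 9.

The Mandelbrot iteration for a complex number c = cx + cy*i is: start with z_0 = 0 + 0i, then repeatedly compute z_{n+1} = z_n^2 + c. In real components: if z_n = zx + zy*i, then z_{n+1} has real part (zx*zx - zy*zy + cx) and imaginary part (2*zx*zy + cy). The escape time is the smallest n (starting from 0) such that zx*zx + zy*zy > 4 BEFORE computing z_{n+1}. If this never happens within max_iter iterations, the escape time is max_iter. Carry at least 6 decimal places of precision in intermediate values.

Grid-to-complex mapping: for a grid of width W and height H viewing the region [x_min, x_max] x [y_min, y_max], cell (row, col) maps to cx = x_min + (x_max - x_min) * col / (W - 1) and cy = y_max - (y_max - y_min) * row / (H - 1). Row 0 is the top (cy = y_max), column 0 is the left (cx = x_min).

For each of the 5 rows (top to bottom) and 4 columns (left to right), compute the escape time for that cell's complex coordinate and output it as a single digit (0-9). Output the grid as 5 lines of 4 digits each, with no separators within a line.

Answer: 2222
3459
6999
9999
5699

Derivation:
(row=0, col=0): c = -1.0200 + 1.4100i → escape time 2
(row=0, col=1): c = -0.7067 + 1.4100i → escape time 2
(row=0, col=2): c = -0.3933 + 1.4100i → escape time 2
(row=0, col=3): c = -0.0800 + 1.4100i → escape time 2
(row=1, col=0): c = -1.0200 + 0.9225i → escape time 3
(row=1, col=1): c = -0.7067 + 0.9225i → escape time 4
(row=1, col=2): c = -0.3933 + 0.9225i → escape time 5
(row=1, col=3): c = -0.0800 + 0.9225i → escape time 9
(row=2, col=0): c = -1.0200 + 0.4350i → escape time 6
(row=2, col=1): c = -0.7067 + 0.4350i → escape time 9
(row=2, col=2): c = -0.3933 + 0.4350i → escape time 9
(row=2, col=3): c = -0.0800 + 0.4350i → escape time 9
(row=3, col=0): c = -1.0200 + -0.0525i → escape time 9
(row=3, col=1): c = -0.7067 + -0.0525i → escape time 9
(row=3, col=2): c = -0.3933 + -0.0525i → escape time 9
(row=3, col=3): c = -0.0800 + -0.0525i → escape time 9
(row=4, col=0): c = -1.0200 + -0.5400i → escape time 5
(row=4, col=1): c = -0.7067 + -0.5400i → escape time 6
(row=4, col=2): c = -0.3933 + -0.5400i → escape time 9
(row=4, col=3): c = -0.0800 + -0.5400i → escape time 9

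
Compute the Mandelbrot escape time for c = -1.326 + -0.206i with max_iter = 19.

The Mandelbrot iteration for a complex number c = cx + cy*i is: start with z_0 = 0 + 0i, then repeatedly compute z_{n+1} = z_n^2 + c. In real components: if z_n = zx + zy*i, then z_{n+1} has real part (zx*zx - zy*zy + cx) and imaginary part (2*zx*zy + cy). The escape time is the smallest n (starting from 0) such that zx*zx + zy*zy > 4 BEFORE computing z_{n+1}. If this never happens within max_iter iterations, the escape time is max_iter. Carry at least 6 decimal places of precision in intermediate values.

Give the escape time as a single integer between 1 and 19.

Answer: 7

Derivation:
z_0 = 0 + 0i, c = -1.3260 + -0.2060i
Iter 1: z = -1.3260 + -0.2060i, |z|^2 = 1.8007
Iter 2: z = 0.3898 + 0.3403i, |z|^2 = 0.2678
Iter 3: z = -1.2898 + 0.0593i, |z|^2 = 1.6672
Iter 4: z = 0.3342 + -0.3591i, |z|^2 = 0.2406
Iter 5: z = -1.3433 + -0.4460i, |z|^2 = 2.0032
Iter 6: z = 0.2795 + 0.9921i, |z|^2 = 1.0624
Iter 7: z = -2.2322 + 0.3485i, |z|^2 = 5.1041
Escaped at iteration 7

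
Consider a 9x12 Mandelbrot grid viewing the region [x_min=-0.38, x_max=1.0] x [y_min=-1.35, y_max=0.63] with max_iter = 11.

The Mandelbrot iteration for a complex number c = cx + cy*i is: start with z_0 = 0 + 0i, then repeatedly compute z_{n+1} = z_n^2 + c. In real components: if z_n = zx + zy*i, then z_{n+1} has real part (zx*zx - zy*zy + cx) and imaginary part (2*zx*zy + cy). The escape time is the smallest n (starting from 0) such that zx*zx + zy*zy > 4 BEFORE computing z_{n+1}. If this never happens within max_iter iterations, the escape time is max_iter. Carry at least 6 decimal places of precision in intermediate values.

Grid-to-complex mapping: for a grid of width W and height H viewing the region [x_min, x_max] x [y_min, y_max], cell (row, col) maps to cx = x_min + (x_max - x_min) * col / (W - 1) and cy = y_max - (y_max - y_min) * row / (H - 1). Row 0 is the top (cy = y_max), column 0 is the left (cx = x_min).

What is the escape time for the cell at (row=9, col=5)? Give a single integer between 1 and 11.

z_0 = 0 + 0i, c = 0.4825 + -0.9900i
Iter 1: z = 0.4825 + -0.9900i, |z|^2 = 1.2129
Iter 2: z = -0.2648 + -1.9453i, |z|^2 = 3.8545
Iter 3: z = -3.2318 + 0.0402i, |z|^2 = 10.4460
Escaped at iteration 3

Answer: 3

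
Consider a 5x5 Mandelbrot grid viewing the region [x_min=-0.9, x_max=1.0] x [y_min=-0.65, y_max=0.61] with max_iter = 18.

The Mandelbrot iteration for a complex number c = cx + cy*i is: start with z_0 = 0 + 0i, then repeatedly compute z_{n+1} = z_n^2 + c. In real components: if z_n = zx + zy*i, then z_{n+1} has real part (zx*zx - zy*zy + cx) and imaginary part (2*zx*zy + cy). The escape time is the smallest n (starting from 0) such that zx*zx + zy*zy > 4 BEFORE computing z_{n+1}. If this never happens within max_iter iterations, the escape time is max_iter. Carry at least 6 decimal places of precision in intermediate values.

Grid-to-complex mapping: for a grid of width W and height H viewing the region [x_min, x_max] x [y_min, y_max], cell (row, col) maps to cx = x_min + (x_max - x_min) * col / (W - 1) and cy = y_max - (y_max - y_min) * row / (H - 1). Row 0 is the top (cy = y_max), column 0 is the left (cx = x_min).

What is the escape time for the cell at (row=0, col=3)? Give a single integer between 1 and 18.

z_0 = 0 + 0i, c = 0.5250 + 0.6100i
Iter 1: z = 0.5250 + 0.6100i, |z|^2 = 0.6477
Iter 2: z = 0.4285 + 1.2505i, |z|^2 = 1.7474
Iter 3: z = -0.8551 + 1.6817i, |z|^2 = 3.5595
Iter 4: z = -1.5720 + -2.2662i, |z|^2 = 7.6068
Escaped at iteration 4

Answer: 4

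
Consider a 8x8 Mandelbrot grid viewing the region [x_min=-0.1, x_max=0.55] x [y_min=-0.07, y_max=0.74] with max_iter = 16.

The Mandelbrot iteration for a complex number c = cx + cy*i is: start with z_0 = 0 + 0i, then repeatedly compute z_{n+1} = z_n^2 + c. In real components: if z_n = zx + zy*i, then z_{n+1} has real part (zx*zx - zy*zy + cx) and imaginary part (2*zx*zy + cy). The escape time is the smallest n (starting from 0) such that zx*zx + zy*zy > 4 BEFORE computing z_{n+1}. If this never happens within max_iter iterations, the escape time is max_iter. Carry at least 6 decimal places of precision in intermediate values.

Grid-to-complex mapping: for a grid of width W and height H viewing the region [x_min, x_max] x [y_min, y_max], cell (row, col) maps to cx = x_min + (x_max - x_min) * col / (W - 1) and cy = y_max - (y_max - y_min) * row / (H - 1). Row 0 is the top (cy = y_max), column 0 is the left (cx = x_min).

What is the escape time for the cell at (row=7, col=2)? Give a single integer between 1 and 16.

z_0 = 0 + 0i, c = 0.0857 + -0.0700i
Iter 1: z = 0.0857 + -0.0700i, |z|^2 = 0.0122
Iter 2: z = 0.0882 + -0.0820i, |z|^2 = 0.0145
Iter 3: z = 0.0868 + -0.0845i, |z|^2 = 0.0147
Iter 4: z = 0.0861 + -0.0847i, |z|^2 = 0.0146
Iter 5: z = 0.0860 + -0.0846i, |z|^2 = 0.0145
Iter 6: z = 0.0860 + -0.0845i, |z|^2 = 0.0145
Iter 7: z = 0.0860 + -0.0845i, |z|^2 = 0.0145
Iter 8: z = 0.0860 + -0.0845i, |z|^2 = 0.0145
Iter 9: z = 0.0860 + -0.0845i, |z|^2 = 0.0145
Iter 10: z = 0.0860 + -0.0845i, |z|^2 = 0.0145
Iter 11: z = 0.0860 + -0.0845i, |z|^2 = 0.0145
Iter 12: z = 0.0860 + -0.0845i, |z|^2 = 0.0145
Iter 13: z = 0.0860 + -0.0845i, |z|^2 = 0.0145
Iter 14: z = 0.0860 + -0.0845i, |z|^2 = 0.0145
Iter 15: z = 0.0860 + -0.0845i, |z|^2 = 0.0145

Answer: 16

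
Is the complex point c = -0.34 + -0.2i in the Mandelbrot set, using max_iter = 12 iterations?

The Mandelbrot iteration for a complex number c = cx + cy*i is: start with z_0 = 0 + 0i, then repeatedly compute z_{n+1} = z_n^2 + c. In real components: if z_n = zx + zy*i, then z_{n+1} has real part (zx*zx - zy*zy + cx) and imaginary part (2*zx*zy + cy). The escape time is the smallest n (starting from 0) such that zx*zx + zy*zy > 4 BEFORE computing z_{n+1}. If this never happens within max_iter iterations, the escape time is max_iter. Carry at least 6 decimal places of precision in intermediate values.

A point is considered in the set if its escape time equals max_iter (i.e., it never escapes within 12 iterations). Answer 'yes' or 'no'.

Answer: yes

Derivation:
z_0 = 0 + 0i, c = -0.3400 + -0.2000i
Iter 1: z = -0.3400 + -0.2000i, |z|^2 = 0.1556
Iter 2: z = -0.2644 + -0.0640i, |z|^2 = 0.0740
Iter 3: z = -0.2742 + -0.1662i, |z|^2 = 0.1028
Iter 4: z = -0.2924 + -0.1089i, |z|^2 = 0.0974
Iter 5: z = -0.2663 + -0.1363i, |z|^2 = 0.0895
Iter 6: z = -0.2876 + -0.1274i, |z|^2 = 0.0990
Iter 7: z = -0.2735 + -0.1267i, |z|^2 = 0.0909
Iter 8: z = -0.2813 + -0.1307i, |z|^2 = 0.0962
Iter 9: z = -0.2780 + -0.1265i, |z|^2 = 0.0933
Iter 10: z = -0.2787 + -0.1297i, |z|^2 = 0.0945
Iter 11: z = -0.2791 + -0.1277i, |z|^2 = 0.0942
Did not escape in 12 iterations → in set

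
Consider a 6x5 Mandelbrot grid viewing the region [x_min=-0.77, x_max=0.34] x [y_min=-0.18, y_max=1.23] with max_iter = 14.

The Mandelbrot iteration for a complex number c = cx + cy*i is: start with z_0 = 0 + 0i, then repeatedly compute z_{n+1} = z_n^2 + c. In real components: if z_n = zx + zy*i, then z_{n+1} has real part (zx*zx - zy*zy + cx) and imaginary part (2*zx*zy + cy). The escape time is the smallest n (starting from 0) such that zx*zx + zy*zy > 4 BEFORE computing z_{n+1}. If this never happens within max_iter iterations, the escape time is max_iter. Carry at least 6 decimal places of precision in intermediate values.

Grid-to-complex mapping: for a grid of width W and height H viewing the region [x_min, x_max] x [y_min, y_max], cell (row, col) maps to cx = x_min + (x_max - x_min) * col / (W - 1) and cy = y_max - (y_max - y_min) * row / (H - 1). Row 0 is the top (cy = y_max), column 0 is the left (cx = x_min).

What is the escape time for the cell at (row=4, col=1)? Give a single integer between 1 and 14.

Answer: 14

Derivation:
z_0 = 0 + 0i, c = -0.5480 + -0.1800i
Iter 1: z = -0.5480 + -0.1800i, |z|^2 = 0.3327
Iter 2: z = -0.2801 + 0.0173i, |z|^2 = 0.0788
Iter 3: z = -0.4698 + -0.1897i, |z|^2 = 0.2567
Iter 4: z = -0.3632 + -0.0018i, |z|^2 = 0.1319
Iter 5: z = -0.4161 + -0.1787i, |z|^2 = 0.2051
Iter 6: z = -0.4068 + -0.0313i, |z|^2 = 0.1665
Iter 7: z = -0.3835 + -0.1546i, |z|^2 = 0.1709
Iter 8: z = -0.4248 + -0.0615i, |z|^2 = 0.1843
Iter 9: z = -0.3713 + -0.1278i, |z|^2 = 0.1542
Iter 10: z = -0.4265 + -0.0851i, |z|^2 = 0.1891
Iter 11: z = -0.3734 + -0.1074i, |z|^2 = 0.1509
Iter 12: z = -0.4201 + -0.0998i, |z|^2 = 0.1865
Iter 13: z = -0.3815 + -0.0961i, |z|^2 = 0.1547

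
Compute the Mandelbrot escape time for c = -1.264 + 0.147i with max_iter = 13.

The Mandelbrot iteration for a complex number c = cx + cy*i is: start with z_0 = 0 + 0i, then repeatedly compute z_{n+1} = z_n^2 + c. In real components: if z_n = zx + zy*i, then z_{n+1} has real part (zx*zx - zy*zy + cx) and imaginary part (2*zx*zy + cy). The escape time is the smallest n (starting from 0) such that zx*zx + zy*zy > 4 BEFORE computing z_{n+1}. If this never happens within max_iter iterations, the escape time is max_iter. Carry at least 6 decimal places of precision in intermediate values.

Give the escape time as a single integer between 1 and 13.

z_0 = 0 + 0i, c = -1.2640 + 0.1470i
Iter 1: z = -1.2640 + 0.1470i, |z|^2 = 1.6193
Iter 2: z = 0.3121 + -0.2246i, |z|^2 = 0.1479
Iter 3: z = -1.2171 + 0.0068i, |z|^2 = 1.4813
Iter 4: z = 0.2172 + 0.1304i, |z|^2 = 0.0642
Iter 5: z = -1.2339 + 0.2037i, |z|^2 = 1.5639
Iter 6: z = 0.2169 + -0.3556i, |z|^2 = 0.1735
Iter 7: z = -1.3434 + -0.0073i, |z|^2 = 1.8047
Iter 8: z = 0.5406 + 0.1665i, |z|^2 = 0.3200
Iter 9: z = -0.9995 + 0.3270i, |z|^2 = 1.1059
Iter 10: z = -0.3720 + -0.5067i, |z|^2 = 0.3951
Iter 11: z = -1.3823 + 0.5240i, |z|^2 = 2.1854
Iter 12: z = 0.3722 + -1.3017i, |z|^2 = 1.8329

Answer: 13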